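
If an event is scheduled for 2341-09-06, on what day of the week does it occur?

Doomsday rule: the anchor day for the 2300s is Wednesday. For year 41: 41÷12 = 3 r 5, and 5÷4 = 1, so 3+5+1 = 9.
Wednesday + 9 ≡ Friday — that's 2341's doomsday.
In September the doomsday date is Sep 5.
Sep 6 is 1 day after Sep 5; 1 mod 7 = 1, so Friday + 1 = Saturday.

Saturday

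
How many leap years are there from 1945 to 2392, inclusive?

Multiples of 4 in [1945,2392]: 112.
Of those, multiples of 100: 4 (not leap unless ÷400).
Multiples of 400: 1.
Leap years = 112 − 4 + 1 = 109.

109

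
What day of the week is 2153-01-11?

Doomsday rule: the anchor day for the 2100s is Sunday. For year 53: 53÷12 = 4 r 5, and 5÷4 = 1, so 4+5+1 = 10.
Sunday + 10 ≡ Wednesday — that's 2153's doomsday.
In January the doomsday date is Jan 3 (2153 is not a leap year).
Jan 11 is 8 days after Jan 3; 8 mod 7 = 1, so Wednesday + 1 = Thursday.

Thursday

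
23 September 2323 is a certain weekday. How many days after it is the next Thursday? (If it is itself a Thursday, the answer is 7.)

Sep 23, 2323 is a Sunday.
From Sunday to the next Thursday is 4 days.

4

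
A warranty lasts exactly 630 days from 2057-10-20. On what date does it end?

+365 (one year) → Oct 20, 2058 (265 left).
Oct has 31 days: +12 → Nov 1, 2058 (253 left).
Nov has 30 days: +30 → Dec 1, 2058 (223 left).
Dec has 31 days: +31 → Jan 1, 2059 (192 left).
Jan has 31 days: +31 → Feb 1, 2059 (161 left).
Feb has 28 days: +28 → Mar 1, 2059 (133 left).
Mar has 31 days: +31 → Apr 1, 2059 (102 left).
Apr has 30 days: +30 → May 1, 2059 (72 left).
May has 31 days: +31 → Jun 1, 2059 (41 left).
Jun has 30 days: +30 → Jul 1, 2059 (11 left).
+11 → Jul 12, 2059.

July 12, 2059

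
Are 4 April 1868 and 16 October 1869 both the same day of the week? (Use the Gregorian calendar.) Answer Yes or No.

From Apr 4, 1868 to Oct 16, 1869 is 560 days.
560 mod 7 = 0, so they are the same weekday.
(Apr 4, 1868 is a Saturday; Oct 16, 1869 is a Saturday.)

Yes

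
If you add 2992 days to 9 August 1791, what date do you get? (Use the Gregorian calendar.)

October 18, 1799

+366 (one year; includes Feb 29, 1792) → Aug 9, 1792 (2626 left).
+365 (one year) → Aug 9, 1793 (2261 left).
+365 (one year) → Aug 9, 1794 (1896 left).
+365 (one year) → Aug 9, 1795 (1531 left).
+366 (one year; includes Feb 29, 1796) → Aug 9, 1796 (1165 left).
+365 (one year) → Aug 9, 1797 (800 left).
+365 (one year) → Aug 9, 1798 (435 left).
+365 (one year) → Aug 9, 1799 (70 left).
Aug has 31 days: +23 → Sep 1, 1799 (47 left).
Sep has 30 days: +30 → Oct 1, 1799 (17 left).
+17 → Oct 18, 1799.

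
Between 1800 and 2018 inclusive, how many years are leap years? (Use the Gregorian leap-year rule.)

Multiples of 4 in [1800,2018]: 55.
Of those, multiples of 100: 3 (not leap unless ÷400).
Multiples of 400: 1.
Leap years = 55 − 3 + 1 = 53.

53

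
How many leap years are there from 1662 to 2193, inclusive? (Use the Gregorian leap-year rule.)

Multiples of 4 in [1662,2193]: 133.
Of those, multiples of 100: 5 (not leap unless ÷400).
Multiples of 400: 1.
Leap years = 133 − 5 + 1 = 129.

129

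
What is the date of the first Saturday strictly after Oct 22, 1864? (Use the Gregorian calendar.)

Oct 22, 1864 is a Saturday.
From Saturday to the next Saturday is 7 days.
Oct 22, 1864 + 7 = Oct 29, 1864.

October 29, 1864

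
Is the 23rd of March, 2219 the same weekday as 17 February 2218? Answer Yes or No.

From Feb 17, 2218 to Mar 23, 2219 is 399 days.
399 mod 7 = 0, so they are the same weekday.
(Feb 17, 2218 is a Tuesday; Mar 23, 2219 is a Tuesday.)

Yes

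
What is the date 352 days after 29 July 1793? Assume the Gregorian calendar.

Jul has 31 days: +3 → Aug 1, 1793 (349 left).
Aug has 31 days: +31 → Sep 1, 1793 (318 left).
Sep has 30 days: +30 → Oct 1, 1793 (288 left).
Oct has 31 days: +31 → Nov 1, 1793 (257 left).
Nov has 30 days: +30 → Dec 1, 1793 (227 left).
Dec has 31 days: +31 → Jan 1, 1794 (196 left).
Jan has 31 days: +31 → Feb 1, 1794 (165 left).
Feb has 28 days: +28 → Mar 1, 1794 (137 left).
Mar has 31 days: +31 → Apr 1, 1794 (106 left).
Apr has 30 days: +30 → May 1, 1794 (76 left).
May has 31 days: +31 → Jun 1, 1794 (45 left).
Jun has 30 days: +30 → Jul 1, 1794 (15 left).
+15 → Jul 16, 1794.

July 16, 1794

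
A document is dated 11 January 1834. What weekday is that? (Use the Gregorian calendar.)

Saturday

Doomsday rule: the anchor day for the 1800s is Friday. For year 34: 34÷12 = 2 r 10, and 10÷4 = 2, so 2+10+2 = 14.
Friday + 14 ≡ Friday — that's 1834's doomsday.
In January the doomsday date is Jan 3 (1834 is not a leap year).
Jan 11 is 8 days after Jan 3; 8 mod 7 = 1, so Friday + 1 = Saturday.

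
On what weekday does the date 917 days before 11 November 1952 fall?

Tuesday

First find the weekday of Nov 11, 1952. Doomsday rule: the anchor day for the 1900s is Wednesday. For year 52: 52÷12 = 4 r 4, and 4÷4 = 1, so 4+4+1 = 9.
Wednesday + 9 ≡ Friday — that's 1952's doomsday.
In November the doomsday date is Nov 7.
Nov 11 is 4 days after Nov 7; 4 mod 7 = 4, so Friday + 4 = Tuesday.
917 mod 7 = 0, so 917 days before a Tuesday is Tuesday − 0 = Tuesday.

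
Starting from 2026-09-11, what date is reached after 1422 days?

August 3, 2030

+365 (one year) → Sep 11, 2027 (1057 left).
+366 (one year; includes Feb 29, 2028) → Sep 11, 2028 (691 left).
+365 (one year) → Sep 11, 2029 (326 left).
Sep has 30 days: +20 → Oct 1, 2029 (306 left).
Oct has 31 days: +31 → Nov 1, 2029 (275 left).
Nov has 30 days: +30 → Dec 1, 2029 (245 left).
Dec has 31 days: +31 → Jan 1, 2030 (214 left).
Jan has 31 days: +31 → Feb 1, 2030 (183 left).
Feb has 28 days: +28 → Mar 1, 2030 (155 left).
Mar has 31 days: +31 → Apr 1, 2030 (124 left).
Apr has 30 days: +30 → May 1, 2030 (94 left).
May has 31 days: +31 → Jun 1, 2030 (63 left).
Jun has 30 days: +30 → Jul 1, 2030 (33 left).
Jul has 31 days: +31 → Aug 1, 2030 (2 left).
+2 → Aug 3, 2030.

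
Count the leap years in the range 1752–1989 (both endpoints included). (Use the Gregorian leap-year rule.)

58

Multiples of 4 in [1752,1989]: 60.
Of those, multiples of 100: 2 (not leap unless ÷400).
Multiples of 400: 0.
Leap years = 60 − 2 + 0 = 58.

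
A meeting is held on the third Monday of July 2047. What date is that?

July 1, 2047 is a Monday.
The first Monday is therefore July 1 (same day).
The third Monday is 1 + 2×7 = July 15.

July 15, 2047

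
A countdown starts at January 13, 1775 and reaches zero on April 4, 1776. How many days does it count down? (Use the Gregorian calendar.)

Jan 13, 1775 → Jan 13, 1776: 365 days.
Jan 13, 1776 → Feb 13, 1776: 31 days (January has 31).
Feb 13, 1776 → Mar 13, 1776: 29 days (February has 29).
Mar 13, 1776 → Apr 4, 1776: 22 days.
Total: 447 days.

447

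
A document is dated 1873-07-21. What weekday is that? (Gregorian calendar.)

Monday

Doomsday rule: the anchor day for the 1800s is Friday. For year 73: 73÷12 = 6 r 1, and 1÷4 = 0, so 6+1+0 = 7.
Friday + 7 ≡ Friday — that's 1873's doomsday.
In July the doomsday date is Jul 11.
Jul 21 is 10 days after Jul 11; 10 mod 7 = 3, so Friday + 3 = Monday.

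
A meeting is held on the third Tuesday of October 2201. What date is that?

October 1, 2201 is a Thursday.
The first Tuesday is therefore October 6 (5 days later).
The third Tuesday is 6 + 2×7 = October 20.

October 20, 2201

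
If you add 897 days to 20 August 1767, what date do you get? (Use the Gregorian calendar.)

February 2, 1770

+366 (one year; includes Feb 29, 1768) → Aug 20, 1768 (531 left).
+365 (one year) → Aug 20, 1769 (166 left).
Aug has 31 days: +12 → Sep 1, 1769 (154 left).
Sep has 30 days: +30 → Oct 1, 1769 (124 left).
Oct has 31 days: +31 → Nov 1, 1769 (93 left).
Nov has 30 days: +30 → Dec 1, 1769 (63 left).
Dec has 31 days: +31 → Jan 1, 1770 (32 left).
Jan has 31 days: +31 → Feb 1, 1770 (1 left).
+1 → Feb 2, 1770.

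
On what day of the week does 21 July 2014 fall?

Monday

January 1, 2014 is a Wednesday.
Jan 1, 2014 → Feb 1, 2014: 31 days (January has 31).
Feb 1, 2014 → Mar 1, 2014: 28 days (February has 28).
Mar 1, 2014 → Apr 1, 2014: 31 days (March has 31).
Apr 1, 2014 → May 1, 2014: 30 days (April has 30).
May 1, 2014 → Jun 1, 2014: 31 days (May has 31).
Jun 1, 2014 → Jul 1, 2014: 30 days (June has 30).
Jul 1, 2014 → Jul 21, 2014: 20 days.
Total: 201 days.
201 mod 7 = 5, so Wednesday + 5 = Monday.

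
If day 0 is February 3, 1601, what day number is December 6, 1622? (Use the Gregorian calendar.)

Feb 3, 1601 → Feb 3, 1602: 365 days.
Feb 3, 1602 → Feb 3, 1603: 365 days.
Feb 3, 1603 → Feb 3, 1604: 365 days.
Feb 3, 1604 → Feb 3, 1605: 366 days (Feb 29, 1604 is in that span).
Feb 3, 1605 → Feb 3, 1606: 365 days.
Feb 3, 1606 → Feb 3, 1607: 365 days.
Feb 3, 1607 → Feb 3, 1608: 365 days.
Feb 3, 1608 → Feb 3, 1609: 366 days (Feb 29, 1608 is in that span).
Feb 3, 1609 → Feb 3, 1610: 365 days.
Feb 3, 1610 → Feb 3, 1611: 365 days.
Feb 3, 1611 → Feb 3, 1612: 365 days.
Feb 3, 1612 → Feb 3, 1613: 366 days (Feb 29, 1612 is in that span).
Feb 3, 1613 → Feb 3, 1614: 365 days.
Feb 3, 1614 → Feb 3, 1615: 365 days.
Feb 3, 1615 → Feb 3, 1616: 365 days.
Feb 3, 1616 → Feb 3, 1617: 366 days (Feb 29, 1616 is in that span).
Feb 3, 1617 → Feb 3, 1618: 365 days.
Feb 3, 1618 → Feb 3, 1619: 365 days.
Feb 3, 1619 → Feb 3, 1620: 365 days.
Feb 3, 1620 → Feb 3, 1621: 366 days (Feb 29, 1620 is in that span).
Feb 3, 1621 → Feb 3, 1622: 365 days.
Feb 3, 1622 → Mar 3, 1622: 28 days (February has 28).
Mar 3, 1622 → Apr 3, 1622: 31 days (March has 31).
Apr 3, 1622 → May 3, 1622: 30 days (April has 30).
May 3, 1622 → Jun 3, 1622: 31 days (May has 31).
Jun 3, 1622 → Jul 3, 1622: 30 days (June has 30).
Jul 3, 1622 → Aug 3, 1622: 31 days (July has 31).
Aug 3, 1622 → Sep 3, 1622: 31 days (August has 31).
Sep 3, 1622 → Oct 3, 1622: 30 days (September has 30).
Oct 3, 1622 → Nov 3, 1622: 31 days (October has 31).
Nov 3, 1622 → Dec 3, 1622: 30 days (November has 30).
Dec 3, 1622 → Dec 6, 1622: 3 days.
Total: 7976 days.

7976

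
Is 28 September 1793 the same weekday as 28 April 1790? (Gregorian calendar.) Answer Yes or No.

No

From Apr 28, 1790 to Sep 28, 1793 is 1249 days.
1249 mod 7 = 3, so they are different weekdays.
(Apr 28, 1790 is a Wednesday; Sep 28, 1793 is a Saturday.)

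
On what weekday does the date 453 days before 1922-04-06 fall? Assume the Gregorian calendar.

Saturday

First find the weekday of Apr 6, 1922. Doomsday rule: the anchor day for the 1900s is Wednesday. For year 22: 22÷12 = 1 r 10, and 10÷4 = 2, so 1+10+2 = 13.
Wednesday + 13 ≡ Tuesday — that's 1922's doomsday.
In April the doomsday date is Apr 4.
Apr 6 is 2 days after Apr 4; 2 mod 7 = 2, so Tuesday + 2 = Thursday.
453 mod 7 = 5, so 453 days before a Thursday is Thursday − 5 = Saturday.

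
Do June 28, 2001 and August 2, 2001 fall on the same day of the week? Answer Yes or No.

From Jun 28, 2001 to Aug 2, 2001 is 35 days.
35 mod 7 = 0, so they are the same weekday.
(Jun 28, 2001 is a Thursday; Aug 2, 2001 is a Thursday.)

Yes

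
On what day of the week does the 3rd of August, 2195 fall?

Monday

Doomsday rule: the anchor day for the 2100s is Sunday. For year 95: 95÷12 = 7 r 11, and 11÷4 = 2, so 7+11+2 = 20.
Sunday + 20 ≡ Saturday — that's 2195's doomsday.
In August the doomsday date is Aug 8.
Aug 3 is 5 days before Aug 8; 5 mod 7 = 5, so Saturday − 5 = Monday.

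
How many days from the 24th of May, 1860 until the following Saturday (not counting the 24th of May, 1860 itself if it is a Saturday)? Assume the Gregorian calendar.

2

May 24, 1860 is a Thursday.
From Thursday to the next Saturday is 2 days.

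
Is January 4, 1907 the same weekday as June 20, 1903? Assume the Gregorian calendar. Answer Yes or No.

From Jun 20, 1903 to Jan 4, 1907 is 1294 days.
1294 mod 7 = 6, so they are different weekdays.
(Jun 20, 1903 is a Saturday; Jan 4, 1907 is a Friday.)

No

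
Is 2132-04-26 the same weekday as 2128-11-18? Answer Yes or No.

No

From Nov 18, 2128 to Apr 26, 2132 is 1255 days.
1255 mod 7 = 2, so they are different weekdays.
(Nov 18, 2128 is a Thursday; Apr 26, 2132 is a Saturday.)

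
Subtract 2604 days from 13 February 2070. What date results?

December 28, 2062

−365 (one year) → Feb 13, 2069 (2239 left).
−366 (one year; includes Feb 29, 2068) → Feb 13, 2068 (1873 left).
−365 (one year) → Feb 13, 2067 (1508 left).
−365 (one year) → Feb 13, 2066 (1143 left).
−365 (one year) → Feb 13, 2065 (778 left).
−366 (one year; includes Feb 29, 2064) → Feb 13, 2064 (412 left).
−365 (one year) → Feb 13, 2063 (47 left).
−13 → Jan 31, 2063 (end of Jan, 31 days; 34 left).
−31 → Dec 31, 2062 (end of Dec, 31 days; 3 left).
−3 → Dec 28, 2062.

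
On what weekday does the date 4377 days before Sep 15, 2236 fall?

First find the weekday of Sep 15, 2236. Doomsday rule: the anchor day for the 2200s is Friday. For year 36: 36÷12 = 3 r 0, and 0÷4 = 0, so 3+0+0 = 3.
Friday + 3 ≡ Monday — that's 2236's doomsday.
In September the doomsday date is Sep 5.
Sep 15 is 10 days after Sep 5; 10 mod 7 = 3, so Monday + 3 = Thursday.
4377 mod 7 = 2, so 4377 days before a Thursday is Thursday − 2 = Tuesday.

Tuesday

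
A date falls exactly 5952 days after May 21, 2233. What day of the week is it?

May 21, 2233 is a Tuesday.
5952 mod 7 = 2, so 5952 days after a Tuesday is Tuesday + 2 = Thursday.

Thursday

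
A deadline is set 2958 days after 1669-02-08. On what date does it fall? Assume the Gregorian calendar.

March 16, 1677

+365 (one year) → Feb 8, 1670 (2593 left).
+365 (one year) → Feb 8, 1671 (2228 left).
+365 (one year) → Feb 8, 1672 (1863 left).
+366 (one year; includes Feb 29, 1672) → Feb 8, 1673 (1497 left).
+365 (one year) → Feb 8, 1674 (1132 left).
+365 (one year) → Feb 8, 1675 (767 left).
+365 (one year) → Feb 8, 1676 (402 left).
+366 (one year; includes Feb 29, 1676) → Feb 8, 1677 (36 left).
Feb has 28 days: +21 → Mar 1, 1677 (15 left).
+15 → Mar 16, 1677.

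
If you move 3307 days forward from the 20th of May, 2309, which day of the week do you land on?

First find the weekday of May 20, 2309. Doomsday rule: the anchor day for the 2300s is Wednesday. For year 09: 9÷12 = 0 r 9, and 9÷4 = 2, so 0+9+2 = 11.
Wednesday + 11 ≡ Sunday — that's 2309's doomsday.
In May the doomsday date is May 9.
May 20 is 11 days after May 9; 11 mod 7 = 4, so Sunday + 4 = Thursday.
3307 mod 7 = 3, so 3307 days after a Thursday is Thursday + 3 = Sunday.

Sunday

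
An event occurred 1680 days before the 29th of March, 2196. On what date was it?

−366 (one year; includes Feb 29, 2196) → Mar 29, 2195 (1314 left).
−365 (one year) → Mar 29, 2194 (949 left).
−365 (one year) → Mar 29, 2193 (584 left).
−365 (one year) → Mar 29, 2192 (219 left).
−29 → Feb 29, 2192 (end of Feb, 29 days; 190 left).
−29 → Jan 31, 2192 (end of Jan, 31 days; 161 left).
−31 → Dec 31, 2191 (end of Dec, 31 days; 130 left).
−31 → Nov 30, 2191 (end of Nov, 30 days; 99 left).
−30 → Oct 31, 2191 (end of Oct, 31 days; 69 left).
−31 → Sep 30, 2191 (end of Sep, 30 days; 38 left).
−30 → Aug 31, 2191 (end of Aug, 31 days; 8 left).
−8 → Aug 23, 2191.

August 23, 2191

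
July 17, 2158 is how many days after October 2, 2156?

653

Oct 2, 2156 → Oct 2, 2157: 365 days.
Oct 2, 2157 → Nov 2, 2157: 31 days (October has 31).
Nov 2, 2157 → Dec 2, 2157: 30 days (November has 30).
Dec 2, 2157 → Jan 2, 2158: 31 days (December has 31).
Jan 2, 2158 → Feb 2, 2158: 31 days (January has 31).
Feb 2, 2158 → Mar 2, 2158: 28 days (February has 28).
Mar 2, 2158 → Apr 2, 2158: 31 days (March has 31).
Apr 2, 2158 → May 2, 2158: 30 days (April has 30).
May 2, 2158 → Jun 2, 2158: 31 days (May has 31).
Jun 2, 2158 → Jul 2, 2158: 30 days (June has 30).
Jul 2, 2158 → Jul 17, 2158: 15 days.
Total: 653 days.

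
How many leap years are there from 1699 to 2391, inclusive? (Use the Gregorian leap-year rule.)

Multiples of 4 in [1699,2391]: 173.
Of those, multiples of 100: 7 (not leap unless ÷400).
Multiples of 400: 1.
Leap years = 173 − 7 + 1 = 167.

167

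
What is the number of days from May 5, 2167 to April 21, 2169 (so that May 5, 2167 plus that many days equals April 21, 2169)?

May 5, 2167 → May 5, 2168: 366 days (Feb 29, 2168 is in that span).
May 5, 2168 → Jun 5, 2168: 31 days (May has 31).
Jun 5, 2168 → Jul 5, 2168: 30 days (June has 30).
Jul 5, 2168 → Aug 5, 2168: 31 days (July has 31).
Aug 5, 2168 → Sep 5, 2168: 31 days (August has 31).
Sep 5, 2168 → Oct 5, 2168: 30 days (September has 30).
Oct 5, 2168 → Nov 5, 2168: 31 days (October has 31).
Nov 5, 2168 → Dec 5, 2168: 30 days (November has 30).
Dec 5, 2168 → Jan 5, 2169: 31 days (December has 31).
Jan 5, 2169 → Feb 5, 2169: 31 days (January has 31).
Feb 5, 2169 → Mar 5, 2169: 28 days (February has 28).
Mar 5, 2169 → Apr 5, 2169: 31 days (March has 31).
Apr 5, 2169 → Apr 21, 2169: 16 days.
Total: 717 days.

717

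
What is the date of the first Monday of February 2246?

February 1, 2246 is a Sunday.
The first Monday is therefore February 2 (1 days later).

February 2, 2246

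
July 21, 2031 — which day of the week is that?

January 1, 2031 is a Wednesday.
Jan 1, 2031 → Feb 1, 2031: 31 days (January has 31).
Feb 1, 2031 → Mar 1, 2031: 28 days (February has 28).
Mar 1, 2031 → Apr 1, 2031: 31 days (March has 31).
Apr 1, 2031 → May 1, 2031: 30 days (April has 30).
May 1, 2031 → Jun 1, 2031: 31 days (May has 31).
Jun 1, 2031 → Jul 1, 2031: 30 days (June has 30).
Jul 1, 2031 → Jul 21, 2031: 20 days.
Total: 201 days.
201 mod 7 = 5, so Wednesday + 5 = Monday.

Monday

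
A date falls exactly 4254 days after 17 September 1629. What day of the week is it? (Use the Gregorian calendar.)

Sep 17, 1629 is a Monday.
4254 mod 7 = 5, so 4254 days after a Monday is Monday + 5 = Saturday.

Saturday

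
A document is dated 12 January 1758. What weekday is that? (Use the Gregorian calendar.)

Doomsday rule: the anchor day for the 1700s is Sunday. For year 58: 58÷12 = 4 r 10, and 10÷4 = 2, so 4+10+2 = 16.
Sunday + 16 ≡ Tuesday — that's 1758's doomsday.
In January the doomsday date is Jan 3 (1758 is not a leap year).
Jan 12 is 9 days after Jan 3; 9 mod 7 = 2, so Tuesday + 2 = Thursday.

Thursday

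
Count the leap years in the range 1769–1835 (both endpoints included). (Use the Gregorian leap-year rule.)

Multiples of 4 in [1769,1835]: 16.
Of those, multiples of 100: 1 (not leap unless ÷400).
Multiples of 400: 0.
Leap years = 16 − 1 + 0 = 15.

15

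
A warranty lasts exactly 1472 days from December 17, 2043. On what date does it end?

+366 (one year; includes Feb 29, 2044) → Dec 17, 2044 (1106 left).
+365 (one year) → Dec 17, 2045 (741 left).
+365 (one year) → Dec 17, 2046 (376 left).
Dec has 31 days: +15 → Jan 1, 2047 (361 left).
Jan has 31 days: +31 → Feb 1, 2047 (330 left).
Feb has 28 days: +28 → Mar 1, 2047 (302 left).
Mar has 31 days: +31 → Apr 1, 2047 (271 left).
Apr has 30 days: +30 → May 1, 2047 (241 left).
May has 31 days: +31 → Jun 1, 2047 (210 left).
Jun has 30 days: +30 → Jul 1, 2047 (180 left).
Jul has 31 days: +31 → Aug 1, 2047 (149 left).
Aug has 31 days: +31 → Sep 1, 2047 (118 left).
Sep has 30 days: +30 → Oct 1, 2047 (88 left).
Oct has 31 days: +31 → Nov 1, 2047 (57 left).
Nov has 30 days: +30 → Dec 1, 2047 (27 left).
+27 → Dec 28, 2047.

December 28, 2047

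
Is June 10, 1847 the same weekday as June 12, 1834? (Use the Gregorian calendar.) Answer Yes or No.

Yes

From Jun 12, 1834 to Jun 10, 1847 is 4746 days.
4746 mod 7 = 0, so they are the same weekday.
(Jun 12, 1834 is a Thursday; Jun 10, 1847 is a Thursday.)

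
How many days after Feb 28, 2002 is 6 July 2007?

1954

Feb 28, 2002 → Feb 28, 2003: 365 days.
Feb 28, 2003 → Feb 28, 2004: 365 days.
Feb 28, 2004 → Feb 28, 2005: 366 days (Feb 29, 2004 is in that span).
Feb 28, 2005 → Feb 28, 2006: 365 days.
Feb 28, 2006 → Feb 28, 2007: 365 days.
Feb 28, 2007 → Mar 28, 2007: 28 days (February has 28).
Mar 28, 2007 → Apr 28, 2007: 31 days (March has 31).
Apr 28, 2007 → May 28, 2007: 30 days (April has 30).
May 28, 2007 → Jun 28, 2007: 31 days (May has 31).
Jun 28, 2007 → Jul 6, 2007: 8 days.
Total: 1954 days.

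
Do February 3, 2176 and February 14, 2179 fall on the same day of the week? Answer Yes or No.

From Feb 3, 2176 to Feb 14, 2179 is 1107 days.
1107 mod 7 = 1, so they are different weekdays.
(Feb 3, 2176 is a Saturday; Feb 14, 2179 is a Sunday.)

No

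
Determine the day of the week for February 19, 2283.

Monday

Doomsday rule: the anchor day for the 2200s is Friday. For year 83: 83÷12 = 6 r 11, and 11÷4 = 2, so 6+11+2 = 19.
Friday + 19 ≡ Wednesday — that's 2283's doomsday.
In February the doomsday date is Feb 28 (2283 is not a leap year).
Feb 19 is 9 days before Feb 28; 9 mod 7 = 2, so Wednesday − 2 = Monday.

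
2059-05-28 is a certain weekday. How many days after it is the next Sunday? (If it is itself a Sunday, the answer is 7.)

4

May 28, 2059 is a Wednesday.
From Wednesday to the next Sunday is 4 days.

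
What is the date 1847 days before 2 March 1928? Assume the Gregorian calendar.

February 10, 1923

−366 (one year; includes Feb 29, 1928) → Mar 2, 1927 (1481 left).
−365 (one year) → Mar 2, 1926 (1116 left).
−365 (one year) → Mar 2, 1925 (751 left).
−365 (one year) → Mar 2, 1924 (386 left).
−2 → Feb 29, 1924 (end of Feb, 29 days; 384 left).
−29 → Jan 31, 1924 (end of Jan, 31 days; 355 left).
−31 → Dec 31, 1923 (end of Dec, 31 days; 324 left).
−31 → Nov 30, 1923 (end of Nov, 30 days; 293 left).
−30 → Oct 31, 1923 (end of Oct, 31 days; 263 left).
−31 → Sep 30, 1923 (end of Sep, 30 days; 232 left).
−30 → Aug 31, 1923 (end of Aug, 31 days; 202 left).
−31 → Jul 31, 1923 (end of Jul, 31 days; 171 left).
−31 → Jun 30, 1923 (end of Jun, 30 days; 140 left).
−30 → May 31, 1923 (end of May, 31 days; 110 left).
−31 → Apr 30, 1923 (end of Apr, 30 days; 79 left).
−30 → Mar 31, 1923 (end of Mar, 31 days; 49 left).
−31 → Feb 28, 1923 (end of Feb, 28 days; 18 left).
−18 → Feb 10, 1923.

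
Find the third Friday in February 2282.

February 17, 2282

February 1, 2282 is a Wednesday.
The first Friday is therefore February 3 (2 days later).
The third Friday is 3 + 2×7 = February 17.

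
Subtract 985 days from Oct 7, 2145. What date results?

January 26, 2143

−365 (one year) → Oct 7, 2144 (620 left).
−366 (one year; includes Feb 29, 2144) → Oct 7, 2143 (254 left).
−7 → Sep 30, 2143 (end of Sep, 30 days; 247 left).
−30 → Aug 31, 2143 (end of Aug, 31 days; 217 left).
−31 → Jul 31, 2143 (end of Jul, 31 days; 186 left).
−31 → Jun 30, 2143 (end of Jun, 30 days; 155 left).
−30 → May 31, 2143 (end of May, 31 days; 125 left).
−31 → Apr 30, 2143 (end of Apr, 30 days; 94 left).
−30 → Mar 31, 2143 (end of Mar, 31 days; 64 left).
−31 → Feb 28, 2143 (end of Feb, 28 days; 33 left).
−28 → Jan 31, 2143 (end of Jan, 31 days; 5 left).
−5 → Jan 26, 2143.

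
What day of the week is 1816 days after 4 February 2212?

First find the weekday of Feb 4, 2212. Doomsday rule: the anchor day for the 2200s is Friday. For year 12: 12÷12 = 1 r 0, and 0÷4 = 0, so 1+0+0 = 1.
Friday + 1 ≡ Saturday — that's 2212's doomsday.
In February the doomsday date is Feb 29 (2212 is a leap year (divisible by 4)).
Feb 4 is 25 days before Feb 29; 25 mod 7 = 4, so Saturday − 4 = Tuesday.
1816 mod 7 = 3, so 1816 days after a Tuesday is Tuesday + 3 = Friday.

Friday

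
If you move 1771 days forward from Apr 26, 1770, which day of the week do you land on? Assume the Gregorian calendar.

Apr 26, 1770 is a Thursday.
1771 mod 7 = 0, so 1771 days after a Thursday is Thursday + 0 = Thursday.

Thursday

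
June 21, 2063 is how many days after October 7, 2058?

Oct 7, 2058 → Oct 7, 2059: 365 days.
Oct 7, 2059 → Oct 7, 2060: 366 days (Feb 29, 2060 is in that span).
Oct 7, 2060 → Oct 7, 2061: 365 days.
Oct 7, 2061 → Oct 7, 2062: 365 days.
Oct 7, 2062 → Nov 7, 2062: 31 days (October has 31).
Nov 7, 2062 → Dec 7, 2062: 30 days (November has 30).
Dec 7, 2062 → Jan 7, 2063: 31 days (December has 31).
Jan 7, 2063 → Feb 7, 2063: 31 days (January has 31).
Feb 7, 2063 → Mar 7, 2063: 28 days (February has 28).
Mar 7, 2063 → Apr 7, 2063: 31 days (March has 31).
Apr 7, 2063 → May 7, 2063: 30 days (April has 30).
May 7, 2063 → Jun 7, 2063: 31 days (May has 31).
Jun 7, 2063 → Jun 21, 2063: 14 days.
Total: 1718 days.

1718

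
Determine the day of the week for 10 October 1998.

Doomsday rule: the anchor day for the 1900s is Wednesday. For year 98: 98÷12 = 8 r 2, and 2÷4 = 0, so 8+2+0 = 10.
Wednesday + 10 ≡ Saturday — that's 1998's doomsday.
In October the doomsday date is Oct 10.
Oct 10 is the doomsday itself: Saturday.

Saturday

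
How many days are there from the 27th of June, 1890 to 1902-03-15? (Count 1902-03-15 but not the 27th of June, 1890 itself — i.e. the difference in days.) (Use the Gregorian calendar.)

4278

Jun 27, 1890 → Jun 27, 1891: 365 days.
Jun 27, 1891 → Jun 27, 1892: 366 days (Feb 29, 1892 is in that span).
Jun 27, 1892 → Jun 27, 1893: 365 days.
Jun 27, 1893 → Jun 27, 1894: 365 days.
Jun 27, 1894 → Jun 27, 1895: 365 days.
Jun 27, 1895 → Jun 27, 1896: 366 days (Feb 29, 1896 is in that span).
Jun 27, 1896 → Jun 27, 1897: 365 days.
Jun 27, 1897 → Jun 27, 1898: 365 days.
Jun 27, 1898 → Jun 27, 1899: 365 days.
Jun 27, 1899 → Jun 27, 1900: 365 days.
Jun 27, 1900 → Jun 27, 1901: 365 days.
Jun 27, 1901 → Jul 27, 1901: 30 days (June has 30).
Jul 27, 1901 → Aug 27, 1901: 31 days (July has 31).
Aug 27, 1901 → Sep 27, 1901: 31 days (August has 31).
Sep 27, 1901 → Oct 27, 1901: 30 days (September has 30).
Oct 27, 1901 → Nov 27, 1901: 31 days (October has 31).
Nov 27, 1901 → Dec 27, 1901: 30 days (November has 30).
Dec 27, 1901 → Jan 27, 1902: 31 days (December has 31).
Jan 27, 1902 → Feb 27, 1902: 31 days (January has 31).
Feb 27, 1902 → Mar 15, 1902: 16 days.
Total: 4278 days.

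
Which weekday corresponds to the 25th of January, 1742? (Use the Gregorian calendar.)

Thursday

Doomsday rule: the anchor day for the 1700s is Sunday. For year 42: 42÷12 = 3 r 6, and 6÷4 = 1, so 3+6+1 = 10.
Sunday + 10 ≡ Wednesday — that's 1742's doomsday.
In January the doomsday date is Jan 3 (1742 is not a leap year).
Jan 25 is 22 days after Jan 3; 22 mod 7 = 1, so Wednesday + 1 = Thursday.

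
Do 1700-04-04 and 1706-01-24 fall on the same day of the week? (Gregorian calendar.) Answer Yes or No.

From Apr 4, 1700 to Jan 24, 1706 is 2121 days.
2121 mod 7 = 0, so they are the same weekday.
(Apr 4, 1700 is a Sunday; Jan 24, 1706 is a Sunday.)

Yes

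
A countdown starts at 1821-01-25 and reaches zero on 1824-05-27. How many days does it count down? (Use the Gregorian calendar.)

1218

Jan 25, 1821 → Jan 25, 1822: 365 days.
Jan 25, 1822 → Jan 25, 1823: 365 days.
Jan 25, 1823 → Jan 25, 1824: 365 days.
Jan 25, 1824 → Feb 25, 1824: 31 days (January has 31).
Feb 25, 1824 → Mar 25, 1824: 29 days (February has 29).
Mar 25, 1824 → Apr 25, 1824: 31 days (March has 31).
Apr 25, 1824 → May 25, 1824: 30 days (April has 30).
May 25, 1824 → May 27, 1824: 2 days.
Total: 1218 days.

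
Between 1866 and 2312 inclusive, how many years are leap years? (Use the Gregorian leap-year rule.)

108

Multiples of 4 in [1866,2312]: 112.
Of those, multiples of 100: 5 (not leap unless ÷400).
Multiples of 400: 1.
Leap years = 112 − 5 + 1 = 108.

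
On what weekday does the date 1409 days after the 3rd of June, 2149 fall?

Thursday

Jun 3, 2149 is a Tuesday.
1409 mod 7 = 2, so 1409 days after a Tuesday is Tuesday + 2 = Thursday.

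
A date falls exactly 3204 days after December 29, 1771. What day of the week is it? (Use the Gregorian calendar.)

First find the weekday of Dec 29, 1771. Doomsday rule: the anchor day for the 1700s is Sunday. For year 71: 71÷12 = 5 r 11, and 11÷4 = 2, so 5+11+2 = 18.
Sunday + 18 ≡ Thursday — that's 1771's doomsday.
In December the doomsday date is Dec 12.
Dec 29 is 17 days after Dec 12; 17 mod 7 = 3, so Thursday + 3 = Sunday.
3204 mod 7 = 5, so 3204 days after a Sunday is Sunday + 5 = Friday.

Friday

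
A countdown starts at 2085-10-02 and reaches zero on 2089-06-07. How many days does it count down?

1344

Oct 2, 2085 → Oct 2, 2086: 365 days.
Oct 2, 2086 → Oct 2, 2087: 365 days.
Oct 2, 2087 → Oct 2, 2088: 366 days (Feb 29, 2088 is in that span).
Oct 2, 2088 → Nov 2, 2088: 31 days (October has 31).
Nov 2, 2088 → Dec 2, 2088: 30 days (November has 30).
Dec 2, 2088 → Jan 2, 2089: 31 days (December has 31).
Jan 2, 2089 → Feb 2, 2089: 31 days (January has 31).
Feb 2, 2089 → Mar 2, 2089: 28 days (February has 28).
Mar 2, 2089 → Apr 2, 2089: 31 days (March has 31).
Apr 2, 2089 → May 2, 2089: 30 days (April has 30).
May 2, 2089 → Jun 2, 2089: 31 days (May has 31).
Jun 2, 2089 → Jun 7, 2089: 5 days.
Total: 1344 days.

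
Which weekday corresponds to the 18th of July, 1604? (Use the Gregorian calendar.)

Doomsday rule: the anchor day for the 1600s is Tuesday. For year 04: 4÷12 = 0 r 4, and 4÷4 = 1, so 0+4+1 = 5.
Tuesday + 5 ≡ Sunday — that's 1604's doomsday.
In July the doomsday date is Jul 11.
Jul 18 is 7 days after Jul 11; 7 mod 7 = 0, so Sunday + 0 = Sunday.

Sunday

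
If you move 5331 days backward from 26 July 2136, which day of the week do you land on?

Sunday

First find the weekday of Jul 26, 2136. Doomsday rule: the anchor day for the 2100s is Sunday. For year 36: 36÷12 = 3 r 0, and 0÷4 = 0, so 3+0+0 = 3.
Sunday + 3 ≡ Wednesday — that's 2136's doomsday.
In July the doomsday date is Jul 11.
Jul 26 is 15 days after Jul 11; 15 mod 7 = 1, so Wednesday + 1 = Thursday.
5331 mod 7 = 4, so 5331 days before a Thursday is Thursday − 4 = Sunday.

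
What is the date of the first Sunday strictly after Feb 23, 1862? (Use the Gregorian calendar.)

March 2, 1862

Feb 23, 1862 is a Sunday.
From Sunday to the next Sunday is 7 days.
Feb 23, 1862 + 7 = Mar 2, 1862.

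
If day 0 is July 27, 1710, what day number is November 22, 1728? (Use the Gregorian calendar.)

Jul 27, 1710 → Jul 27, 1711: 365 days.
Jul 27, 1711 → Jul 27, 1712: 366 days (Feb 29, 1712 is in that span).
Jul 27, 1712 → Jul 27, 1713: 365 days.
Jul 27, 1713 → Jul 27, 1714: 365 days.
Jul 27, 1714 → Jul 27, 1715: 365 days.
Jul 27, 1715 → Jul 27, 1716: 366 days (Feb 29, 1716 is in that span).
Jul 27, 1716 → Jul 27, 1717: 365 days.
Jul 27, 1717 → Jul 27, 1718: 365 days.
Jul 27, 1718 → Jul 27, 1719: 365 days.
Jul 27, 1719 → Jul 27, 1720: 366 days (Feb 29, 1720 is in that span).
Jul 27, 1720 → Jul 27, 1721: 365 days.
Jul 27, 1721 → Jul 27, 1722: 365 days.
Jul 27, 1722 → Jul 27, 1723: 365 days.
Jul 27, 1723 → Jul 27, 1724: 366 days (Feb 29, 1724 is in that span).
Jul 27, 1724 → Jul 27, 1725: 365 days.
Jul 27, 1725 → Jul 27, 1726: 365 days.
Jul 27, 1726 → Jul 27, 1727: 365 days.
Jul 27, 1727 → Jul 27, 1728: 366 days (Feb 29, 1728 is in that span).
Jul 27, 1728 → Aug 27, 1728: 31 days (July has 31).
Aug 27, 1728 → Sep 27, 1728: 31 days (August has 31).
Sep 27, 1728 → Oct 27, 1728: 30 days (September has 30).
Oct 27, 1728 → Nov 22, 1728: 26 days.
Total: 6693 days.

6693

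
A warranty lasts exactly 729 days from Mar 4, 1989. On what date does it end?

+365 (one year) → Mar 4, 1990 (364 left).
Mar has 31 days: +28 → Apr 1, 1990 (336 left).
Apr has 30 days: +30 → May 1, 1990 (306 left).
May has 31 days: +31 → Jun 1, 1990 (275 left).
Jun has 30 days: +30 → Jul 1, 1990 (245 left).
Jul has 31 days: +31 → Aug 1, 1990 (214 left).
Aug has 31 days: +31 → Sep 1, 1990 (183 left).
Sep has 30 days: +30 → Oct 1, 1990 (153 left).
Oct has 31 days: +31 → Nov 1, 1990 (122 left).
Nov has 30 days: +30 → Dec 1, 1990 (92 left).
Dec has 31 days: +31 → Jan 1, 1991 (61 left).
Jan has 31 days: +31 → Feb 1, 1991 (30 left).
Feb has 28 days: +28 → Mar 1, 1991 (2 left).
+2 → Mar 3, 1991.

March 3, 1991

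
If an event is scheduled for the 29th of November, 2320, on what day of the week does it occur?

Monday

Doomsday rule: the anchor day for the 2300s is Wednesday. For year 20: 20÷12 = 1 r 8, and 8÷4 = 2, so 1+8+2 = 11.
Wednesday + 11 ≡ Sunday — that's 2320's doomsday.
In November the doomsday date is Nov 7.
Nov 29 is 22 days after Nov 7; 22 mod 7 = 1, so Sunday + 1 = Monday.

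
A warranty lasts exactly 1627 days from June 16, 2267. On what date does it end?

+366 (one year; includes Feb 29, 2268) → Jun 16, 2268 (1261 left).
+365 (one year) → Jun 16, 2269 (896 left).
+365 (one year) → Jun 16, 2270 (531 left).
+365 (one year) → Jun 16, 2271 (166 left).
Jun has 30 days: +15 → Jul 1, 2271 (151 left).
Jul has 31 days: +31 → Aug 1, 2271 (120 left).
Aug has 31 days: +31 → Sep 1, 2271 (89 left).
Sep has 30 days: +30 → Oct 1, 2271 (59 left).
Oct has 31 days: +31 → Nov 1, 2271 (28 left).
+28 → Nov 29, 2271.

November 29, 2271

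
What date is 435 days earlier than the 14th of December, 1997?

−365 (one year) → Dec 14, 1996 (70 left).
−14 → Nov 30, 1996 (end of Nov, 30 days; 56 left).
−30 → Oct 31, 1996 (end of Oct, 31 days; 26 left).
−26 → Oct 5, 1996.

October 5, 1996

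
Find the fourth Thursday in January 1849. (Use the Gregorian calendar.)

January 1, 1849 is a Monday.
The first Thursday is therefore January 4 (3 days later).
The fourth Thursday is 4 + 3×7 = January 25.

January 25, 1849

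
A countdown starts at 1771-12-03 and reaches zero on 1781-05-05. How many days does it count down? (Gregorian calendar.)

3441

Dec 3, 1771 → Dec 3, 1772: 366 days (Feb 29, 1772 is in that span).
Dec 3, 1772 → Dec 3, 1773: 365 days.
Dec 3, 1773 → Dec 3, 1774: 365 days.
Dec 3, 1774 → Dec 3, 1775: 365 days.
Dec 3, 1775 → Dec 3, 1776: 366 days (Feb 29, 1776 is in that span).
Dec 3, 1776 → Dec 3, 1777: 365 days.
Dec 3, 1777 → Dec 3, 1778: 365 days.
Dec 3, 1778 → Dec 3, 1779: 365 days.
Dec 3, 1779 → Dec 3, 1780: 366 days (Feb 29, 1780 is in that span).
Dec 3, 1780 → Jan 3, 1781: 31 days (December has 31).
Jan 3, 1781 → Feb 3, 1781: 31 days (January has 31).
Feb 3, 1781 → Mar 3, 1781: 28 days (February has 28).
Mar 3, 1781 → Apr 3, 1781: 31 days (March has 31).
Apr 3, 1781 → May 3, 1781: 30 days (April has 30).
May 3, 1781 → May 5, 1781: 2 days.
Total: 3441 days.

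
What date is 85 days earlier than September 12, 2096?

June 19, 2096

−12 → Aug 31, 2096 (end of Aug, 31 days; 73 left).
−31 → Jul 31, 2096 (end of Jul, 31 days; 42 left).
−31 → Jun 30, 2096 (end of Jun, 30 days; 11 left).
−11 → Jun 19, 2096.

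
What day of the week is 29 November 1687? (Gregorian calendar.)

Saturday

Doomsday rule: the anchor day for the 1600s is Tuesday. For year 87: 87÷12 = 7 r 3, and 3÷4 = 0, so 7+3+0 = 10.
Tuesday + 10 ≡ Friday — that's 1687's doomsday.
In November the doomsday date is Nov 7.
Nov 29 is 22 days after Nov 7; 22 mod 7 = 1, so Friday + 1 = Saturday.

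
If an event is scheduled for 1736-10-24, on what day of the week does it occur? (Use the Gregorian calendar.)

Wednesday

Doomsday rule: the anchor day for the 1700s is Sunday. For year 36: 36÷12 = 3 r 0, and 0÷4 = 0, so 3+0+0 = 3.
Sunday + 3 ≡ Wednesday — that's 1736's doomsday.
In October the doomsday date is Oct 10.
Oct 24 is 14 days after Oct 10; 14 mod 7 = 0, so Wednesday + 0 = Wednesday.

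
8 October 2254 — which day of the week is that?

Doomsday rule: the anchor day for the 2200s is Friday. For year 54: 54÷12 = 4 r 6, and 6÷4 = 1, so 4+6+1 = 11.
Friday + 11 ≡ Tuesday — that's 2254's doomsday.
In October the doomsday date is Oct 10.
Oct 8 is 2 days before Oct 10; 2 mod 7 = 2, so Tuesday − 2 = Sunday.

Sunday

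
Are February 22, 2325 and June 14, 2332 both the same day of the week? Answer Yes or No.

No

From Feb 22, 2325 to Jun 14, 2332 is 2669 days.
2669 mod 7 = 2, so they are different weekdays.
(Feb 22, 2325 is a Sunday; Jun 14, 2332 is a Tuesday.)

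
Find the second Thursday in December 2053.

December 11, 2053

December 1, 2053 is a Monday.
The first Thursday is therefore December 4 (3 days later).
The second Thursday is 4 + 1×7 = December 11.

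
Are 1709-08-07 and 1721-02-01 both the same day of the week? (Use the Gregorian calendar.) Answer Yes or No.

From Aug 7, 1709 to Feb 1, 1721 is 4196 days.
4196 mod 7 = 3, so they are different weekdays.
(Aug 7, 1709 is a Wednesday; Feb 1, 1721 is a Saturday.)

No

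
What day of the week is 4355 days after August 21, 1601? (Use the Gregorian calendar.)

First find the weekday of Aug 21, 1601. Doomsday rule: the anchor day for the 1600s is Tuesday. For year 01: 1÷12 = 0 r 1, and 1÷4 = 0, so 0+1+0 = 1.
Tuesday + 1 ≡ Wednesday — that's 1601's doomsday.
In August the doomsday date is Aug 8.
Aug 21 is 13 days after Aug 8; 13 mod 7 = 6, so Wednesday + 6 = Tuesday.
4355 mod 7 = 1, so 4355 days after a Tuesday is Tuesday + 1 = Wednesday.

Wednesday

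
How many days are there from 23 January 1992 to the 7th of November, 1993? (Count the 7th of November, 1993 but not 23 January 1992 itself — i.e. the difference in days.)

Jan 23, 1992 → Jan 23, 1993: 366 days (Feb 29, 1992 is in that span).
Jan 23, 1993 → Feb 23, 1993: 31 days (January has 31).
Feb 23, 1993 → Mar 23, 1993: 28 days (February has 28).
Mar 23, 1993 → Apr 23, 1993: 31 days (March has 31).
Apr 23, 1993 → May 23, 1993: 30 days (April has 30).
May 23, 1993 → Jun 23, 1993: 31 days (May has 31).
Jun 23, 1993 → Jul 23, 1993: 30 days (June has 30).
Jul 23, 1993 → Aug 23, 1993: 31 days (July has 31).
Aug 23, 1993 → Sep 23, 1993: 31 days (August has 31).
Sep 23, 1993 → Oct 23, 1993: 30 days (September has 30).
Oct 23, 1993 → Nov 7, 1993: 15 days.
Total: 654 days.

654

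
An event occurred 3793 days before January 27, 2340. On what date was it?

September 8, 2329

−365 (one year) → Jan 27, 2339 (3428 left).
−365 (one year) → Jan 27, 2338 (3063 left).
−365 (one year) → Jan 27, 2337 (2698 left).
−366 (one year; includes Feb 29, 2336) → Jan 27, 2336 (2332 left).
−365 (one year) → Jan 27, 2335 (1967 left).
−365 (one year) → Jan 27, 2334 (1602 left).
−365 (one year) → Jan 27, 2333 (1237 left).
−366 (one year; includes Feb 29, 2332) → Jan 27, 2332 (871 left).
−365 (one year) → Jan 27, 2331 (506 left).
−365 (one year) → Jan 27, 2330 (141 left).
−27 → Dec 31, 2329 (end of Dec, 31 days; 114 left).
−31 → Nov 30, 2329 (end of Nov, 30 days; 83 left).
−30 → Oct 31, 2329 (end of Oct, 31 days; 53 left).
−31 → Sep 30, 2329 (end of Sep, 30 days; 22 left).
−22 → Sep 8, 2329.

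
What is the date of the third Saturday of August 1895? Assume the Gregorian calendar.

August 17, 1895

August 1, 1895 is a Thursday.
The first Saturday is therefore August 3 (2 days later).
The third Saturday is 3 + 2×7 = August 17.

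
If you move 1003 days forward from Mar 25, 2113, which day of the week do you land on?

Monday

First find the weekday of Mar 25, 2113. Doomsday rule: the anchor day for the 2100s is Sunday. For year 13: 13÷12 = 1 r 1, and 1÷4 = 0, so 1+1+0 = 2.
Sunday + 2 ≡ Tuesday — that's 2113's doomsday.
In March the doomsday date is Mar 14.
Mar 25 is 11 days after Mar 14; 11 mod 7 = 4, so Tuesday + 4 = Saturday.
1003 mod 7 = 2, so 1003 days after a Saturday is Saturday + 2 = Monday.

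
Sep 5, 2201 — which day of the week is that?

January 1, 2201 is a Thursday.
Jan 1, 2201 → Feb 1, 2201: 31 days (January has 31).
Feb 1, 2201 → Mar 1, 2201: 28 days (February has 28).
Mar 1, 2201 → Apr 1, 2201: 31 days (March has 31).
Apr 1, 2201 → May 1, 2201: 30 days (April has 30).
May 1, 2201 → Jun 1, 2201: 31 days (May has 31).
Jun 1, 2201 → Jul 1, 2201: 30 days (June has 30).
Jul 1, 2201 → Aug 1, 2201: 31 days (July has 31).
Aug 1, 2201 → Sep 1, 2201: 31 days (August has 31).
Sep 1, 2201 → Sep 5, 2201: 4 days.
Total: 247 days.
247 mod 7 = 2, so Thursday + 2 = Saturday.

Saturday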